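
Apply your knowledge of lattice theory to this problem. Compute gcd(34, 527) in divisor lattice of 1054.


In a divisor lattice, meet = gcd (greatest common divisor).
By Euclidean algorithm or factoring: gcd(34,527) = 17


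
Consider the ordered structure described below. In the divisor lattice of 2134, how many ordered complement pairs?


Complement pair (a,b): a meet b = bottom, a join b = top.
Here: gcd(a,b)=1 and lcm(a,b)=2134, i.e. a*b=2134 with a,b coprime.
Pairs found: (1,2134), (2,1067), (11,194), (22,97), ... (4 more)
Total ordered pairs: 8


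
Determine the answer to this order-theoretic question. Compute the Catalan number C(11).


C(n) = C(2n, n) / (n+1).
C(22, 11) = 705432
C(11) = 705432 / 12 = 58786


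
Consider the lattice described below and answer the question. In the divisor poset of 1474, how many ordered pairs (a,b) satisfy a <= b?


The order relation is {(a,b) : a <= b}, reflexive so it includes (a,a).
Examples: (1,1), (1,11), (1,134), (1,1474), (1,2), ...
Total ordered pairs: 27


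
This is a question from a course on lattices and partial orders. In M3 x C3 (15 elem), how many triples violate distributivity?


Distributive law: a ^ (b v c) = (a ^ b) v (a ^ c).
Check all 15^3 = 3375 ordered triples (a,b,c).
  e.g. a=(a1,0), b=(a2,0), c=(a3,0): lhs=(a1,0) != rhs=(0,0)
  e.g. a=(a1,0), b=(a2,0), c=(a3,1): lhs=(a1,0) != rhs=(0,0)
Total violating triples: 162


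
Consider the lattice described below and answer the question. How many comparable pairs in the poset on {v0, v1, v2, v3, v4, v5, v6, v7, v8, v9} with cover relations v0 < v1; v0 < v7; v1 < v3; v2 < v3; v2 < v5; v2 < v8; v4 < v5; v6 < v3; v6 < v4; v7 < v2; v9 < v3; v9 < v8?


A comparable pair {a,b} has a < b or b < a in the order.
Count unordered pairs where one element is strictly below the other.
Examples: {v0,v1}, {v0,v2}, {v0,v3}, {v0,v5}, ...
Total comparable pairs: 20


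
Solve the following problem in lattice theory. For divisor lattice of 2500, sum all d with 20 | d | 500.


Interval [20,500] in divisors of 2500: [20, 100, 500]
Sum = 620


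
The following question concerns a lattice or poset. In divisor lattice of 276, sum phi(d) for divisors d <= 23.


Divisors of 276 up to 23: [1, 2, 3, 4, 6, 12, 23]
phi values: [1, 1, 2, 2, 2, 4, 22]
Sum = 34


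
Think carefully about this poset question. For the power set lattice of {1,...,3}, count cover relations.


A cover relation a -< b holds when a < b with no c strictly between.
Cover relations:
  {} -< {1}
  {} -< {2}
  {} -< {3}
  {1} -< {1,2}
  {1} -< {1,3}
  {2} -< {1,2}
  {2} -< {2,3}
  {3} -< {1,3}
  ...4 more
Total: 12


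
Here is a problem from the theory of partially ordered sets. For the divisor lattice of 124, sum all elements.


sigma(n) = sum of divisors.
Divisors of 124: [1, 2, 4, 31, 62, 124]
Sum = 224


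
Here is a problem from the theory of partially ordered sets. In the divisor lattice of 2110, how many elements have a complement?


An element a is complemented if some b has a meet b = bottom, a join b = top.
a is complemented iff gcd(a, n/a)=1, i.e. a is a unitary divisor of 2110.
Complemented elements: 1, 2, 5, 10, 211, 422, ... (2 more)
Count: 8


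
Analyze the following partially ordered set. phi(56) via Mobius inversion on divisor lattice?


phi(n) = n * prod_{p|n} (1 - 1/p).
Prime divisors of 56: [2, 7]
phi(56) = 56 * (1 - 1/2) * (1 - 1/7)
phi(56) = 24


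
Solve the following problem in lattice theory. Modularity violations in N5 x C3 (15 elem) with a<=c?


Modular law: if a <= c then a v (b ^ c) = (a v b) ^ c.
Check all triples (a,b,c) with a <= c among 15 elements.
  e.g. a=(a,0), b=(c,0), c=(b,0): lhs=(a,0) != rhs=(b,0)
  e.g. a=(a,0), b=(c,1), c=(b,0): lhs=(a,0) != rhs=(b,0)
Total violating triples: 18


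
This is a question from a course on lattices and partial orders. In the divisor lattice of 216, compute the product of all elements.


Divisors of 216: [1, 2, 3, 4, 6, 8, 9, 12, 18, 24, 27, 36, 54, 72, 108, 216]
Product = n^(d(n)/2) = 216^(16/2)
Product = 4738381338321616896


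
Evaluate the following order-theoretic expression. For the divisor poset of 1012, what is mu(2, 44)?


In a divisor lattice, mu(a,b) = mu(b/a) where mu is the classical Mobius function.
b/a = 44/2 = 22
Prime factorization of 22: primes [2, 11]
22 is squarefree with 2 prime factor(s), so mu(22) = (-1)^2 = 1


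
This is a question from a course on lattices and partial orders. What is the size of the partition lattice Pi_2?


B(n) = number of set partitions of an n-element set.
B(n) satisfies the recurrence: B(n+1) = sum_k C(n,k)*B(k).
B(2) = 2


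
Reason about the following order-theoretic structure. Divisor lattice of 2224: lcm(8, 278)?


Join=lcm.
gcd(8,278)=2
lcm=1112


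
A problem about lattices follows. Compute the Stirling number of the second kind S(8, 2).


S(n,k) = k*S(n-1,k) + S(n-1,k-1).
S(7,2) = 63, S(7,1) = 1
S(8,2) = 2*63 + 1 = 126 + 1
S(8,2) = 127


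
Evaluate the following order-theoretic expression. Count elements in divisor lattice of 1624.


Divisors of 1624: [1, 2, 4, 7, 8, 14, 28, 29, 56, 58, 116, 203, 232, 406, 812, 1624]
Count: 16


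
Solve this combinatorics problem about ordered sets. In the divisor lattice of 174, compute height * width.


Height = length of longest chain minus 1; width = size of largest antichain.
A maximum chain: 1 | 29 | 87 | 174  (height 3).
A maximum antichain: {2, 3, 29}  (width 3).
Product = 3 * 3 = 9


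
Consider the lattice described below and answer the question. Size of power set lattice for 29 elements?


Power set = 2^n.
2^29 = 536870912


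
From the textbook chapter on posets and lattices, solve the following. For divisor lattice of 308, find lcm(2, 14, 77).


In a divisor lattice, join = lcm (least common multiple).
Compute lcm iteratively: start with first element, then lcm(current, next).
Elements: [2, 14, 77]
lcm(2,14) = 14
lcm(14,77) = 154
Final lcm = 154


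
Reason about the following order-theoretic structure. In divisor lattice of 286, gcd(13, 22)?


Meet=gcd.
gcd(13,22)=1


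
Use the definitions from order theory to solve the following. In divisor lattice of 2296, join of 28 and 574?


In a divisor lattice, join = lcm (least common multiple).
gcd(28,574) = 14
lcm(28,574) = 28*574/gcd = 16072/14 = 1148


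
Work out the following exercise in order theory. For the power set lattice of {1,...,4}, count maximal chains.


A maximal chain goes from the minimum element to a maximal element via cover relations.
Counting all min-to-max paths in the cover graph.
Total maximal chains: 24


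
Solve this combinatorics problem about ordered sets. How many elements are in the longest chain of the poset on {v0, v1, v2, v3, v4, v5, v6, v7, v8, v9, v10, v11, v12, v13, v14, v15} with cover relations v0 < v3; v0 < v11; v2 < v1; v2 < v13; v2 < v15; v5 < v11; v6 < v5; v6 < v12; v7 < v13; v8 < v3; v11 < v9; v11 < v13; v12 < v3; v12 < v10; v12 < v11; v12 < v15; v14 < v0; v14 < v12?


A chain is a totally ordered subset; we count the number of elements in a maximum chain.
Compute, for each element x, the size of the longest chain ending at x:
  v2: 1
  v4: 1
  v6: 1
  v7: 1
  v8: 1
  v14: 1
  ...
A maximum chain: v14 < v0 < v11 < v9
Number of elements in the longest chain: 4


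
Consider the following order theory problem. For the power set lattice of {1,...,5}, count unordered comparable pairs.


A comparable pair {a,b} has a < b or b < a in the order.
Count unordered pairs where one element is strictly below the other.
Examples: {{},{1}}, {{},{2}}, {{},{3}}, {{},{4}}, ...
Total comparable pairs: 211


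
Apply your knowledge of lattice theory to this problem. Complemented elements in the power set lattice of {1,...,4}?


An element a is complemented if some b has a meet b = bottom, a join b = top.
every subset A has complement S\A, so all elements are complemented.
Complemented elements: {}, {1}, {2}, {3}, {4}, {1,2}, ... (10 more)
Count: 16


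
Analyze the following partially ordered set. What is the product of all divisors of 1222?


Divisors of 1222: [1, 2, 13, 26, 47, 94, 611, 1222]
Product = n^(d(n)/2) = 1222^(8/2)
Product = 2229897104656


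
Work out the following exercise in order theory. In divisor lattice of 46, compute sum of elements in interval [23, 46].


Interval [23,46] in divisors of 46: [23, 46]
Sum = 69


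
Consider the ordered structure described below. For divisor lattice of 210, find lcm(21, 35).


In a divisor lattice, join = lcm (least common multiple).
Compute lcm iteratively: start with first element, then lcm(current, next).
Elements: [21, 35]
lcm(21,35) = 105
Final lcm = 105


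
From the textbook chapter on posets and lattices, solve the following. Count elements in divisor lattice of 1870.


Divisors of 1870: [1, 2, 5, 10, 11, 17, 22, 34, 55, 85, 110, 170, 187, 374, 935, 1870]
Count: 16


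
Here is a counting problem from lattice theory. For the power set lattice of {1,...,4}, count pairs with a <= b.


The order relation is {(a,b) : a <= b}, reflexive so it includes (a,a).
Examples: ({},{}), ({},{1,2}), ({},{1,2,3}), ({},{1,2,3,4}), ({},{1,2,4}), ...
Total ordered pairs: 81


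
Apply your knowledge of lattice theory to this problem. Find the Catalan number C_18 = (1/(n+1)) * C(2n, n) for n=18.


C(n) = C(2n, n) / (n+1).
C(36, 18) = 9075135300
C(18) = 9075135300 / 19 = 477638700


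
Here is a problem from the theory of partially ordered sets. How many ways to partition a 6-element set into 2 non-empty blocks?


S(n,k) = k*S(n-1,k) + S(n-1,k-1).
S(5,2) = 15, S(5,1) = 1
S(6,2) = 2*15 + 1 = 30 + 1
S(6,2) = 31


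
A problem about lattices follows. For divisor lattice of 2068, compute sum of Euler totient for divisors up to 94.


Divisors of 2068 up to 94: [1, 2, 4, 11, 22, 44, 47, 94]
phi values: [1, 1, 2, 10, 10, 20, 46, 46]
Sum = 136


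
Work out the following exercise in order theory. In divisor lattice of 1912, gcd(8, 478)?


Meet=gcd.
gcd(8,478)=2


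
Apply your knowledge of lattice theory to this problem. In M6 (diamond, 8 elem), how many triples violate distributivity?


Distributive law: a ^ (b v c) = (a ^ b) v (a ^ c).
Check all 8^3 = 512 ordered triples (a,b,c).
  e.g. a=a1, b=a2, c=a3: lhs=a1 != rhs=0
  e.g. a=a1, b=a2, c=a4: lhs=a1 != rhs=0
Total violating triples: 120


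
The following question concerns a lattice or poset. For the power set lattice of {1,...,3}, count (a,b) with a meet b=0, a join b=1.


Complement pair (a,b): a meet b = bottom, a join b = top.
Here: A intersect B = {} and A union B = {1,...,3}.
Pairs found: ({},{1,2,3}), ({1},{2,3}), ({2},{1,3}), ({3},{1,2}), ... (4 more)
Total ordered pairs: 8


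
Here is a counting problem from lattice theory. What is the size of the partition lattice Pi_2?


B(n) = number of set partitions of an n-element set.
B(n) satisfies the recurrence: B(n+1) = sum_k C(n,k)*B(k).
B(2) = 2


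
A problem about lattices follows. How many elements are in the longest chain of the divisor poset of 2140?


A chain is a totally ordered subset; we count the number of elements in a maximum chain.
Compute, for each element x, the size of the longest chain ending at x:
  1: 1
  2: 2
  5: 2
  107: 2
  4: 3
  10: 3
  ...
A maximum chain: 1 < 2 < 4 < 20 < 2140
Number of elements in the longest chain: 5


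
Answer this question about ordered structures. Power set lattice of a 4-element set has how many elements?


Power set = 2^n.
2^4 = 16


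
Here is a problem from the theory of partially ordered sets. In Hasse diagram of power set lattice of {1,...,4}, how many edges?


A cover relation a -< b holds when a < b with no c strictly between.
Cover relations:
  {} -< {1}
  {} -< {2}
  {} -< {3}
  {} -< {4}
  {1} -< {1,2}
  {1} -< {1,3}
  {1} -< {1,4}
  {2} -< {1,2}
  ...24 more
Total: 32


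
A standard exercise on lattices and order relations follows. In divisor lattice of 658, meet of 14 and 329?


In a divisor lattice, meet = gcd (greatest common divisor).
By Euclidean algorithm or factoring: gcd(14,329) = 7


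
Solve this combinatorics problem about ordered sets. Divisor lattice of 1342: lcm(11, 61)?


Join=lcm.
gcd(11,61)=1
lcm=671


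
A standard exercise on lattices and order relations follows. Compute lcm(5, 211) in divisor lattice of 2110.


In a divisor lattice, join = lcm (least common multiple).
gcd(5,211) = 1
lcm(5,211) = 5*211/gcd = 1055/1 = 1055


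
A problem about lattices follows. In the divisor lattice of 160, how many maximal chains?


A maximal chain goes from the minimum element to a maximal element via cover relations.
Counting all min-to-max paths in the cover graph.
Total maximal chains: 6


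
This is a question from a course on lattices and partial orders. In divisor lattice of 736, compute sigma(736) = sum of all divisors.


sigma(n) = sum of divisors.
Divisors of 736: [1, 2, 4, 8, 16, 23, 32, 46, 92, 184, 368, 736]
Sum = 1512


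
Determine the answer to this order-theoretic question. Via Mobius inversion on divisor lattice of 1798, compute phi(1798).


phi(n) = n * prod_{p|n} (1 - 1/p).
Prime divisors of 1798: [2, 29, 31]
phi(1798) = 1798 * (1 - 1/2) * (1 - 1/29) * (1 - 1/31)
phi(1798) = 840


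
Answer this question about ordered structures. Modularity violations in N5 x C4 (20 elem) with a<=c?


Modular law: if a <= c then a v (b ^ c) = (a v b) ^ c.
Check all triples (a,b,c) with a <= c among 20 elements.
  e.g. a=(a,0), b=(c,0), c=(b,0): lhs=(a,0) != rhs=(b,0)
  e.g. a=(a,0), b=(c,1), c=(b,0): lhs=(a,0) != rhs=(b,0)
Total violating triples: 40


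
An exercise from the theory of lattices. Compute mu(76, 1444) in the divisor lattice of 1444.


In a divisor lattice, mu(a,b) = mu(b/a) where mu is the classical Mobius function.
b/a = 1444/76 = 19
Prime factorization of 19: primes [19]
19 is squarefree with 1 prime factor(s), so mu(19) = (-1)^1 = -1


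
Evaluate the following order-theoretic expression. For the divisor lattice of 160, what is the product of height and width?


Height = length of longest chain minus 1; width = size of largest antichain.
A maximum chain: 1 | 5 | 10 | 20 | 40 | 80 | 160  (height 6).
A maximum antichain: {2, 5}  (width 2).
Product = 6 * 2 = 12


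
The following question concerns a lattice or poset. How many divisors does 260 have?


Divisors of 260: [1, 2, 4, 5, 10, 13, 20, 26, 52, 65, 130, 260]
Count: 12


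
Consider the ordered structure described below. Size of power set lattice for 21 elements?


Power set = 2^n.
2^21 = 2097152


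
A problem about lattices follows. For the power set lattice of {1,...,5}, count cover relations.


A cover relation a -< b holds when a < b with no c strictly between.
Cover relations:
  {} -< {1}
  {} -< {2}
  {} -< {3}
  {} -< {4}
  {} -< {5}
  {1} -< {1,2}
  {1} -< {1,3}
  {1} -< {1,4}
  ...72 more
Total: 80


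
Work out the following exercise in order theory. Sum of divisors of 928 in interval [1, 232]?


Interval [1,232] in divisors of 928: [1, 2, 4, 8, 29, 58, 116, 232]
Sum = 450


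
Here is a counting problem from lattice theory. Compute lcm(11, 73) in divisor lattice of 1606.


In a divisor lattice, join = lcm (least common multiple).
gcd(11,73) = 1
lcm(11,73) = 11*73/gcd = 803/1 = 803


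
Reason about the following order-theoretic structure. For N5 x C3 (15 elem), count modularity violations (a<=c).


Modular law: if a <= c then a v (b ^ c) = (a v b) ^ c.
Check all triples (a,b,c) with a <= c among 15 elements.
  e.g. a=(a,0), b=(c,0), c=(b,0): lhs=(a,0) != rhs=(b,0)
  e.g. a=(a,0), b=(c,1), c=(b,0): lhs=(a,0) != rhs=(b,0)
Total violating triples: 18


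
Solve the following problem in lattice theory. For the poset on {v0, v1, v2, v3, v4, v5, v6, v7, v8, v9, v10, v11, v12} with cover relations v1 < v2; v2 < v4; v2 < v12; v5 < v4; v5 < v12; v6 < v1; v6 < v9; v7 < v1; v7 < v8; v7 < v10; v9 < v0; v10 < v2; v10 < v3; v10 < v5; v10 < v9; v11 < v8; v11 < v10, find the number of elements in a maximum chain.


A chain is a totally ordered subset; we count the number of elements in a maximum chain.
Compute, for each element x, the size of the longest chain ending at x:
  v6: 1
  v7: 1
  v11: 1
  v1: 2
  v8: 2
  v10: 2
  ...
A maximum chain: v7 < v10 < v9 < v0
Number of elements in the longest chain: 4


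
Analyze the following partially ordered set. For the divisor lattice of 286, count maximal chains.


A maximal chain goes from the minimum element to a maximal element via cover relations.
Counting all min-to-max paths in the cover graph.
Total maximal chains: 6


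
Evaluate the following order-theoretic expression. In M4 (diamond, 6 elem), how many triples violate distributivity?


Distributive law: a ^ (b v c) = (a ^ b) v (a ^ c).
Check all 6^3 = 216 ordered triples (a,b,c).
  e.g. a=a1, b=a2, c=a3: lhs=a1 != rhs=0
  e.g. a=a1, b=a2, c=a4: lhs=a1 != rhs=0
Total violating triples: 24


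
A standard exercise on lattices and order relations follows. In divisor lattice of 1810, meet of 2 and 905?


In a divisor lattice, meet = gcd (greatest common divisor).
By Euclidean algorithm or factoring: gcd(2,905) = 1


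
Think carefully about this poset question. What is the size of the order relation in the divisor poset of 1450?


The order relation is {(a,b) : a <= b}, reflexive so it includes (a,a).
Examples: (1,1), (1,10), (1,145), (1,1450), (1,2), ...
Total ordered pairs: 54


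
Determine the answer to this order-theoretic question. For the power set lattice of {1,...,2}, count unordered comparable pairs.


A comparable pair {a,b} has a < b or b < a in the order.
Count unordered pairs where one element is strictly below the other.
Examples: {{},{1}}, {{},{2}}, {{},{1,2}}, {{1},{1,2}}, ...
Total comparable pairs: 5


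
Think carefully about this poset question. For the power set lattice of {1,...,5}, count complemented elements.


An element a is complemented if some b has a meet b = bottom, a join b = top.
every subset A has complement S\A, so all elements are complemented.
Complemented elements: {}, {1}, {2}, {3}, {4}, {5}, ... (26 more)
Count: 32


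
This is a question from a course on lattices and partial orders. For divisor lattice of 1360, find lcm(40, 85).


In a divisor lattice, join = lcm (least common multiple).
Compute lcm iteratively: start with first element, then lcm(current, next).
Elements: [40, 85]
lcm(40,85) = 680
Final lcm = 680


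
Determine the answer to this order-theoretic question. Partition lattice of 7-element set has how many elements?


B(n) = number of set partitions of an n-element set.
B(n) satisfies the recurrence: B(n+1) = sum_k C(n,k)*B(k).
B(7) = 877


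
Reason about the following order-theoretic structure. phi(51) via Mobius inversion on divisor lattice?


phi(n) = n * prod_{p|n} (1 - 1/p).
Prime divisors of 51: [3, 17]
phi(51) = 51 * (1 - 1/3) * (1 - 1/17)
phi(51) = 32


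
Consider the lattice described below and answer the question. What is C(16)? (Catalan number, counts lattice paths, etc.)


C(n) = C(2n, n) / (n+1).
C(32, 16) = 601080390
C(16) = 601080390 / 17 = 35357670


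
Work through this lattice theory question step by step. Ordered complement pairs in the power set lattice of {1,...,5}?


Complement pair (a,b): a meet b = bottom, a join b = top.
Here: A intersect B = {} and A union B = {1,...,5}.
Pairs found: ({},{1,2,3,4,5}), ({1},{2,3,4,5}), ({2},{1,3,4,5}), ({3},{1,2,4,5}), ... (28 more)
Total ordered pairs: 32


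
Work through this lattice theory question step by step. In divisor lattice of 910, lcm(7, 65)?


Join=lcm.
gcd(7,65)=1
lcm=455


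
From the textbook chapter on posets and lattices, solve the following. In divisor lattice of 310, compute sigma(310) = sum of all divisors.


sigma(n) = sum of divisors.
Divisors of 310: [1, 2, 5, 10, 31, 62, 155, 310]
Sum = 576


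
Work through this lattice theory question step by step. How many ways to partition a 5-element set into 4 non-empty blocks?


S(n,k) = k*S(n-1,k) + S(n-1,k-1).
S(4,4) = 1, S(4,3) = 6
S(5,4) = 4*1 + 6 = 4 + 6
S(5,4) = 10


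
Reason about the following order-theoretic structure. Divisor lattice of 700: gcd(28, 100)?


Meet=gcd.
gcd(28,100)=4


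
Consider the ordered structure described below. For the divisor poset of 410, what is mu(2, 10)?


In a divisor lattice, mu(a,b) = mu(b/a) where mu is the classical Mobius function.
b/a = 10/2 = 5
Prime factorization of 5: primes [5]
5 is squarefree with 1 prime factor(s), so mu(5) = (-1)^1 = -1


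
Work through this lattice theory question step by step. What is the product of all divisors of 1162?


Divisors of 1162: [1, 2, 7, 14, 83, 166, 581, 1162]
Product = n^(d(n)/2) = 1162^(8/2)
Product = 1823158859536


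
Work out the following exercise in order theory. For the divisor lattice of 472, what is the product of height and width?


Height = length of longest chain minus 1; width = size of largest antichain.
A maximum chain: 1 | 59 | 118 | 236 | 472  (height 4).
A maximum antichain: {2, 59}  (width 2).
Product = 4 * 2 = 8


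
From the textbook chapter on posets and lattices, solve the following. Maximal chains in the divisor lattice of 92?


A maximal chain goes from the minimum element to a maximal element via cover relations.
Counting all min-to-max paths in the cover graph.
Total maximal chains: 3


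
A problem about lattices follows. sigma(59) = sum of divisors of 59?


sigma(n) = sum of divisors.
Divisors of 59: [1, 59]
Sum = 60


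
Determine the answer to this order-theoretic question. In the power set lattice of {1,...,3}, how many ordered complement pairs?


Complement pair (a,b): a meet b = bottom, a join b = top.
Here: A intersect B = {} and A union B = {1,...,3}.
Pairs found: ({},{1,2,3}), ({1},{2,3}), ({2},{1,3}), ({3},{1,2}), ... (4 more)
Total ordered pairs: 8


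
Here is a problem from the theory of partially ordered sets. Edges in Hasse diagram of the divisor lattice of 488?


A cover relation a -< b holds when a < b with no c strictly between.
Cover relations:
  1 -< 2
  1 -< 61
  2 -< 4
  2 -< 122
  4 -< 8
  4 -< 244
  8 -< 488
  61 -< 122
  ...2 more
Total: 10


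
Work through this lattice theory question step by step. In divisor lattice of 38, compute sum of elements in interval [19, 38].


Interval [19,38] in divisors of 38: [19, 38]
Sum = 57


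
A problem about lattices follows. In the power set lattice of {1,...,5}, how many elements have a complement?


An element a is complemented if some b has a meet b = bottom, a join b = top.
every subset A has complement S\A, so all elements are complemented.
Complemented elements: {}, {1}, {2}, {3}, {4}, {5}, ... (26 more)
Count: 32


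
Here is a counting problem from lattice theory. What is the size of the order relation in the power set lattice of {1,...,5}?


The order relation is {(a,b) : a <= b}, reflexive so it includes (a,a).
Examples: ({},{}), ({},{1,2}), ({},{1,2,3}), ({},{1,2,3,4}), ({},{1,2,3,4,5}), ...
Total ordered pairs: 243


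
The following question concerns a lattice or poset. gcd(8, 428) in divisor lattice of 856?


Meet=gcd.
gcd(8,428)=4


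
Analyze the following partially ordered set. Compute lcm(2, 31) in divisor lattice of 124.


In a divisor lattice, join = lcm (least common multiple).
gcd(2,31) = 1
lcm(2,31) = 2*31/gcd = 62/1 = 62


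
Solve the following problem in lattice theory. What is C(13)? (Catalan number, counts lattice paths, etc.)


C(n) = C(2n, n) / (n+1).
C(26, 13) = 10400600
C(13) = 10400600 / 14 = 742900


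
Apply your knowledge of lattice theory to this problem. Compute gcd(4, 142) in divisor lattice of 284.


In a divisor lattice, meet = gcd (greatest common divisor).
By Euclidean algorithm or factoring: gcd(4,142) = 2


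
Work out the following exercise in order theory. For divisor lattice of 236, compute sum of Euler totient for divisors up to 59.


Divisors of 236 up to 59: [1, 2, 4, 59]
phi values: [1, 1, 2, 58]
Sum = 62


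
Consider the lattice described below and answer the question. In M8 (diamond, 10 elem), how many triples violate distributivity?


Distributive law: a ^ (b v c) = (a ^ b) v (a ^ c).
Check all 10^3 = 1000 ordered triples (a,b,c).
  e.g. a=a1, b=a2, c=a3: lhs=a1 != rhs=0
  e.g. a=a1, b=a2, c=a4: lhs=a1 != rhs=0
Total violating triples: 336


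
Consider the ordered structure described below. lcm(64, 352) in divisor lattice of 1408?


Join=lcm.
gcd(64,352)=32
lcm=704


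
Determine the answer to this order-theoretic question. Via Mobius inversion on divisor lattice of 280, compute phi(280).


phi(n) = n * prod_{p|n} (1 - 1/p).
Prime divisors of 280: [2, 5, 7]
phi(280) = 280 * (1 - 1/2) * (1 - 1/5) * (1 - 1/7)
phi(280) = 96


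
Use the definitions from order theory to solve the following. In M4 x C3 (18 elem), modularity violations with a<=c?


Modular law: if a <= c then a v (b ^ c) = (a v b) ^ c.
Check all triples (a,b,c) with a <= c among 18 elements.
This lattice is modular (diamonds M_m and their chain-products are modular).
Total violating triples: 0


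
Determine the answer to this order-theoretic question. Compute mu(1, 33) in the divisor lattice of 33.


In a divisor lattice, mu(a,b) = mu(b/a) where mu is the classical Mobius function.
b/a = 33/1 = 33
Prime factorization of 33: primes [3, 11]
33 is squarefree with 2 prime factor(s), so mu(33) = (-1)^2 = 1


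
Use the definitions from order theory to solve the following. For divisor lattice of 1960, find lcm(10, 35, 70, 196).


In a divisor lattice, join = lcm (least common multiple).
Compute lcm iteratively: start with first element, then lcm(current, next).
Elements: [10, 35, 70, 196]
lcm(10,35) = 70
lcm(70,70) = 70
lcm(70,196) = 980
Final lcm = 980


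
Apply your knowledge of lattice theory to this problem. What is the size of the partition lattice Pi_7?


B(n) = number of set partitions of an n-element set.
B(n) satisfies the recurrence: B(n+1) = sum_k C(n,k)*B(k).
B(7) = 877


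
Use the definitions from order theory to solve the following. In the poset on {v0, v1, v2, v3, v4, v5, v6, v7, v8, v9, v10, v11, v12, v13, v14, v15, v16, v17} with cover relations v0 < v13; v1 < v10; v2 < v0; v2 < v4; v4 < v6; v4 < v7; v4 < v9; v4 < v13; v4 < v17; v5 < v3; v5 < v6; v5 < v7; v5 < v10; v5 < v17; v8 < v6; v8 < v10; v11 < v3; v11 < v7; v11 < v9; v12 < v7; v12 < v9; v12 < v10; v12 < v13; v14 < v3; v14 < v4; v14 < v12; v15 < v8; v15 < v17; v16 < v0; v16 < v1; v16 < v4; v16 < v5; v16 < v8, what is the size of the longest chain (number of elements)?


A chain is a totally ordered subset; we count the number of elements in a maximum chain.
Compute, for each element x, the size of the longest chain ending at x:
  v2: 1
  v11: 1
  v14: 1
  v15: 1
  v16: 1
  v1: 2
  ...
A maximum chain: v16 < v5 < v3
Number of elements in the longest chain: 3


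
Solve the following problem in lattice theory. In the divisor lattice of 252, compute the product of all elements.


Divisors of 252: [1, 2, 3, 4, 6, 7, 9, 12, 14, 18, 21, 28, 36, 42, 63, 84, 126, 252]
Product = n^(d(n)/2) = 252^(18/2)
Product = 4098310578334288576512


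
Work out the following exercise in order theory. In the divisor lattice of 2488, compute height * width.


Height = length of longest chain minus 1; width = size of largest antichain.
A maximum chain: 1 | 311 | 622 | 1244 | 2488  (height 4).
A maximum antichain: {2, 311}  (width 2).
Product = 4 * 2 = 8


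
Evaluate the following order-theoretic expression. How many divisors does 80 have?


Divisors of 80: [1, 2, 4, 5, 8, 10, 16, 20, 40, 80]
Count: 10


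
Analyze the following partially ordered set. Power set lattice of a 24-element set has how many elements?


Power set = 2^n.
2^24 = 16777216


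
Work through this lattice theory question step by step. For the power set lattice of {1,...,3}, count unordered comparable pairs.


A comparable pair {a,b} has a < b or b < a in the order.
Count unordered pairs where one element is strictly below the other.
Examples: {{},{1}}, {{},{2}}, {{},{3}}, {{},{1,2}}, ...
Total comparable pairs: 19


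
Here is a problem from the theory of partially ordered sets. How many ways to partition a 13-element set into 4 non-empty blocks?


S(n,k) = k*S(n-1,k) + S(n-1,k-1).
S(12,4) = 611501, S(12,3) = 86526
S(13,4) = 4*611501 + 86526 = 2446004 + 86526
S(13,4) = 2532530


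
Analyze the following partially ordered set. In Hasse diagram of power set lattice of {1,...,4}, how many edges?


A cover relation a -< b holds when a < b with no c strictly between.
Cover relations:
  {} -< {1}
  {} -< {2}
  {} -< {3}
  {} -< {4}
  {1} -< {1,2}
  {1} -< {1,3}
  {1} -< {1,4}
  {2} -< {1,2}
  ...24 more
Total: 32


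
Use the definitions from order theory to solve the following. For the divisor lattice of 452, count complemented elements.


An element a is complemented if some b has a meet b = bottom, a join b = top.
a is complemented iff gcd(a, n/a)=1, i.e. a is a unitary divisor of 452.
Complemented elements: 1, 4, 113, 452
Count: 4


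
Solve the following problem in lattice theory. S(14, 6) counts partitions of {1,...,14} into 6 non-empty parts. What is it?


S(n,k) = k*S(n-1,k) + S(n-1,k-1).
S(13,6) = 9321312, S(13,5) = 7508501
S(14,6) = 6*9321312 + 7508501 = 55927872 + 7508501
S(14,6) = 63436373


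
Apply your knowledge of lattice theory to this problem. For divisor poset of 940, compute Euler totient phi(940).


phi(n) = n * prod_{p|n} (1 - 1/p).
Prime divisors of 940: [2, 5, 47]
phi(940) = 940 * (1 - 1/2) * (1 - 1/5) * (1 - 1/47)
phi(940) = 368


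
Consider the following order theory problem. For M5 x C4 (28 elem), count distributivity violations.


Distributive law: a ^ (b v c) = (a ^ b) v (a ^ c).
Check all 28^3 = 21952 ordered triples (a,b,c).
  e.g. a=(a1,0), b=(a2,0), c=(a3,0): lhs=(a1,0) != rhs=(0,0)
  e.g. a=(a1,0), b=(a2,0), c=(a3,1): lhs=(a1,0) != rhs=(0,0)
Total violating triples: 3840


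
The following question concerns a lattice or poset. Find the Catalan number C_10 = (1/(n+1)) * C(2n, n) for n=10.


C(n) = C(2n, n) / (n+1).
C(20, 10) = 184756
C(10) = 184756 / 11 = 16796


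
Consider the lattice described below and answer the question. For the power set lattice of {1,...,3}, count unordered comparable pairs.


A comparable pair {a,b} has a < b or b < a in the order.
Count unordered pairs where one element is strictly below the other.
Examples: {{},{1}}, {{},{2}}, {{},{3}}, {{},{1,2}}, ...
Total comparable pairs: 19


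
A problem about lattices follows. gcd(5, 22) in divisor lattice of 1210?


Meet=gcd.
gcd(5,22)=1


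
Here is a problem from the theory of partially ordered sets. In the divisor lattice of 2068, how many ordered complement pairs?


Complement pair (a,b): a meet b = bottom, a join b = top.
Here: gcd(a,b)=1 and lcm(a,b)=2068, i.e. a*b=2068 with a,b coprime.
Pairs found: (1,2068), (4,517), (11,188), (44,47), ... (4 more)
Total ordered pairs: 8


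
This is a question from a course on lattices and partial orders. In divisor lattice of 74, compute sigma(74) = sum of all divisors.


sigma(n) = sum of divisors.
Divisors of 74: [1, 2, 37, 74]
Sum = 114


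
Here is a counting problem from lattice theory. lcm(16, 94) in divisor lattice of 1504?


Join=lcm.
gcd(16,94)=2
lcm=752


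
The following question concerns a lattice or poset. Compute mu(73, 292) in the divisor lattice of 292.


In a divisor lattice, mu(a,b) = mu(b/a) where mu is the classical Mobius function.
b/a = 292/73 = 4
Prime factorization of 4: primes [2]
4 is not squarefree, so mu(4) = 0


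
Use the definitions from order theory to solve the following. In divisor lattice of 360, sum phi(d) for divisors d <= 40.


Divisors of 360 up to 40: [1, 2, 3, 4, 5, 6, 8, 9, 10, 12, 15, 18, 20, 24, 30, 36, 40]
phi values: [1, 1, 2, 2, 4, 2, 4, 6, 4, 4, 8, 6, 8, 8, 8, 12, 16]
Sum = 96


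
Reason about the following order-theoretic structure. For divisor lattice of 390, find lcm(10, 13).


In a divisor lattice, join = lcm (least common multiple).
Compute lcm iteratively: start with first element, then lcm(current, next).
Elements: [10, 13]
lcm(10,13) = 130
Final lcm = 130


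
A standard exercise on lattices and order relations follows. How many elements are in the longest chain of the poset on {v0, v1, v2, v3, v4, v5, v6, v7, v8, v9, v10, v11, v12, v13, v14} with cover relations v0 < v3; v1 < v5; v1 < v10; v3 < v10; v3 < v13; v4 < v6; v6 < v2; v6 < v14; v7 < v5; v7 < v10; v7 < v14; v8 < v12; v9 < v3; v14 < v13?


A chain is a totally ordered subset; we count the number of elements in a maximum chain.
Compute, for each element x, the size of the longest chain ending at x:
  v0: 1
  v1: 1
  v4: 1
  v7: 1
  v8: 1
  v9: 1
  ...
A maximum chain: v4 < v6 < v14 < v13
Number of elements in the longest chain: 4


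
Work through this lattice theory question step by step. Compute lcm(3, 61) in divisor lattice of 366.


In a divisor lattice, join = lcm (least common multiple).
gcd(3,61) = 1
lcm(3,61) = 3*61/gcd = 183/1 = 183


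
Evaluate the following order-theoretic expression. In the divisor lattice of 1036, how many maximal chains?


A maximal chain goes from the minimum element to a maximal element via cover relations.
Counting all min-to-max paths in the cover graph.
Total maximal chains: 12


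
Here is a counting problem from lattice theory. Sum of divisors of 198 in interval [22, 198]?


Interval [22,198] in divisors of 198: [22, 66, 198]
Sum = 286


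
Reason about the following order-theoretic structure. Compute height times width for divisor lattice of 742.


Height = length of longest chain minus 1; width = size of largest antichain.
A maximum chain: 1 | 53 | 371 | 742  (height 3).
A maximum antichain: {2, 7, 53}  (width 3).
Product = 3 * 3 = 9


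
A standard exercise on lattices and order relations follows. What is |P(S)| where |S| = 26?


Power set = 2^n.
2^26 = 67108864


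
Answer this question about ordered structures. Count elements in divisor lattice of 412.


Divisors of 412: [1, 2, 4, 103, 206, 412]
Count: 6


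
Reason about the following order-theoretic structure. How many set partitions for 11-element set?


B(n) = number of set partitions of an n-element set.
B(n) satisfies the recurrence: B(n+1) = sum_k C(n,k)*B(k).
B(11) = 678570


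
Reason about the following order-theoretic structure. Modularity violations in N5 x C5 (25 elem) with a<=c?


Modular law: if a <= c then a v (b ^ c) = (a v b) ^ c.
Check all triples (a,b,c) with a <= c among 25 elements.
  e.g. a=(a,0), b=(c,0), c=(b,0): lhs=(a,0) != rhs=(b,0)
  e.g. a=(a,0), b=(c,1), c=(b,0): lhs=(a,0) != rhs=(b,0)
Total violating triples: 75


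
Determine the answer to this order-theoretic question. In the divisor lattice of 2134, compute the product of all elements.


Divisors of 2134: [1, 2, 11, 22, 97, 194, 1067, 2134]
Product = n^(d(n)/2) = 2134^(8/2)
Product = 20738515249936


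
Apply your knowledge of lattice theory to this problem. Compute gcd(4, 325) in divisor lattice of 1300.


In a divisor lattice, meet = gcd (greatest common divisor).
By Euclidean algorithm or factoring: gcd(4,325) = 1


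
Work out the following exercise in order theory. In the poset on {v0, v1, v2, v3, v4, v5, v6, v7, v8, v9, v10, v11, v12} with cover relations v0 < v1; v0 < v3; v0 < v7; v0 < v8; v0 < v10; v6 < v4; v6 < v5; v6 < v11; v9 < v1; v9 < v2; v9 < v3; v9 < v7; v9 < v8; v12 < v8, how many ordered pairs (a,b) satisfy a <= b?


The order relation is {(a,b) : a <= b}, reflexive so it includes (a,a).
Examples: (v0,v0), (v0,v1), (v0,v10), (v0,v3), (v0,v7), ...
Total ordered pairs: 27


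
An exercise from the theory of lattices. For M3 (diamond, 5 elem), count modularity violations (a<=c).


Modular law: if a <= c then a v (b ^ c) = (a v b) ^ c.
Check all triples (a,b,c) with a <= c among 5 elements.
This lattice is modular (diamonds M_m and their chain-products are modular).
Total violating triples: 0


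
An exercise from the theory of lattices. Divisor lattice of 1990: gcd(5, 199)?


Meet=gcd.
gcd(5,199)=1


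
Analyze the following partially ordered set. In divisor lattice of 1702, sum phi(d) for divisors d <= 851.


Divisors of 1702 up to 851: [1, 2, 23, 37, 46, 74, 851]
phi values: [1, 1, 22, 36, 22, 36, 792]
Sum = 910


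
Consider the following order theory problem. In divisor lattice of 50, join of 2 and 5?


In a divisor lattice, join = lcm (least common multiple).
gcd(2,5) = 1
lcm(2,5) = 2*5/gcd = 10/1 = 10


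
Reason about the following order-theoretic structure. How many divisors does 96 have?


Divisors of 96: [1, 2, 3, 4, 6, 8, 12, 16, 24, 32, 48, 96]
Count: 12


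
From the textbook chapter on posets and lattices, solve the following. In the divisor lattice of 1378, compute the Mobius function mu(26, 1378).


In a divisor lattice, mu(a,b) = mu(b/a) where mu is the classical Mobius function.
b/a = 1378/26 = 53
Prime factorization of 53: primes [53]
53 is squarefree with 1 prime factor(s), so mu(53) = (-1)^1 = -1


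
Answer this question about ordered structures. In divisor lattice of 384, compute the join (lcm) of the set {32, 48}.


In a divisor lattice, join = lcm (least common multiple).
Compute lcm iteratively: start with first element, then lcm(current, next).
Elements: [32, 48]
lcm(32,48) = 96
Final lcm = 96


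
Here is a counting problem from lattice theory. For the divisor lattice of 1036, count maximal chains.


A maximal chain goes from the minimum element to a maximal element via cover relations.
Counting all min-to-max paths in the cover graph.
Total maximal chains: 12


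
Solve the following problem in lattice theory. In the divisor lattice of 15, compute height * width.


Height = length of longest chain minus 1; width = size of largest antichain.
A maximum chain: 1 | 5 | 15  (height 2).
A maximum antichain: {3, 5}  (width 2).
Product = 2 * 2 = 4


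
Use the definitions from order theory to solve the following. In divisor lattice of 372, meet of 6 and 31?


In a divisor lattice, meet = gcd (greatest common divisor).
By Euclidean algorithm or factoring: gcd(6,31) = 1


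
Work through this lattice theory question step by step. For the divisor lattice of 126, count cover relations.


A cover relation a -< b holds when a < b with no c strictly between.
Cover relations:
  1 -< 2
  1 -< 3
  1 -< 7
  2 -< 6
  2 -< 14
  3 -< 6
  3 -< 9
  3 -< 21
  ...12 more
Total: 20


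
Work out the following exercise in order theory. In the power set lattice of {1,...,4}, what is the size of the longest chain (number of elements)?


A chain is a totally ordered subset; we count the number of elements in a maximum chain.
Compute, for each element x, the size of the longest chain ending at x:
  {}: 1
  {1}: 2
  {2}: 2
  {3}: 2
  {4}: 2
  {1,2}: 3
  ...
A maximum chain: {} < {1} < {1,2} < {1,2,3} < {1,2,3,4}
Number of elements in the longest chain: 5


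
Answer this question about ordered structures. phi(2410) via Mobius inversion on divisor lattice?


phi(n) = n * prod_{p|n} (1 - 1/p).
Prime divisors of 2410: [2, 5, 241]
phi(2410) = 2410 * (1 - 1/2) * (1 - 1/5) * (1 - 1/241)
phi(2410) = 960


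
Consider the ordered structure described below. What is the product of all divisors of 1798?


Divisors of 1798: [1, 2, 29, 31, 58, 62, 899, 1798]
Product = n^(d(n)/2) = 1798^(8/2)
Product = 10451021702416


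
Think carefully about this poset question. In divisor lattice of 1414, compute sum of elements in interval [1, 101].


Interval [1,101] in divisors of 1414: [1, 101]
Sum = 102


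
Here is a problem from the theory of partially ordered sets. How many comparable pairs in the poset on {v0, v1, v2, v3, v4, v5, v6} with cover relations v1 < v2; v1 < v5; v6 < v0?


A comparable pair {a,b} has a < b or b < a in the order.
Count unordered pairs where one element is strictly below the other.
Examples: {v0,v6}, {v1,v2}, {v1,v5}
Total comparable pairs: 3
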